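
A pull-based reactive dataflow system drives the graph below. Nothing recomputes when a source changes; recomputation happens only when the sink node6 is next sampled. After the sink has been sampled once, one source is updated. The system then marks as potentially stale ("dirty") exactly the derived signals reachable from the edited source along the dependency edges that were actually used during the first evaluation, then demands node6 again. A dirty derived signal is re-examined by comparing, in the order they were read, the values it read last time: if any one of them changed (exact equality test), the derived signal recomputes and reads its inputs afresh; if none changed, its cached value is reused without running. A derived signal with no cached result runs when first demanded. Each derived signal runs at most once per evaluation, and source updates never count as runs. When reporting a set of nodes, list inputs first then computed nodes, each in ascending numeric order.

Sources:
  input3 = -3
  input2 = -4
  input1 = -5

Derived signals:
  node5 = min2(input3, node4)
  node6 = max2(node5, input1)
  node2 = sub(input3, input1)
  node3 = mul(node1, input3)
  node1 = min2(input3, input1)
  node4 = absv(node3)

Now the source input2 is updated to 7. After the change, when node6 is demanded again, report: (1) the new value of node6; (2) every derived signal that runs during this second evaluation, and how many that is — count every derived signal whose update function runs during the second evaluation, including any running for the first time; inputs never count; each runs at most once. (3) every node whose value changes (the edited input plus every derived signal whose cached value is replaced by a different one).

New value of node6: -3.
Derived signals that run: none — 0 in total.
Values that change: input2.
Key observation: input2 is never demanded by the output, so the edit triggers no recomputation at all.

First evaluation (everything demanded from the output):
  node1 = min2(-3, -5) = -5
  node3 = mul(-5, -3) = 15
  node4 = absv(15) = 15
  node5 = min2(-3, 15) = -3
  node6 = max2(-3, -5) = -3

Propagation after the edit:
  input2 feeds no computation that the output demands — nothing is marked dirty and nothing runs.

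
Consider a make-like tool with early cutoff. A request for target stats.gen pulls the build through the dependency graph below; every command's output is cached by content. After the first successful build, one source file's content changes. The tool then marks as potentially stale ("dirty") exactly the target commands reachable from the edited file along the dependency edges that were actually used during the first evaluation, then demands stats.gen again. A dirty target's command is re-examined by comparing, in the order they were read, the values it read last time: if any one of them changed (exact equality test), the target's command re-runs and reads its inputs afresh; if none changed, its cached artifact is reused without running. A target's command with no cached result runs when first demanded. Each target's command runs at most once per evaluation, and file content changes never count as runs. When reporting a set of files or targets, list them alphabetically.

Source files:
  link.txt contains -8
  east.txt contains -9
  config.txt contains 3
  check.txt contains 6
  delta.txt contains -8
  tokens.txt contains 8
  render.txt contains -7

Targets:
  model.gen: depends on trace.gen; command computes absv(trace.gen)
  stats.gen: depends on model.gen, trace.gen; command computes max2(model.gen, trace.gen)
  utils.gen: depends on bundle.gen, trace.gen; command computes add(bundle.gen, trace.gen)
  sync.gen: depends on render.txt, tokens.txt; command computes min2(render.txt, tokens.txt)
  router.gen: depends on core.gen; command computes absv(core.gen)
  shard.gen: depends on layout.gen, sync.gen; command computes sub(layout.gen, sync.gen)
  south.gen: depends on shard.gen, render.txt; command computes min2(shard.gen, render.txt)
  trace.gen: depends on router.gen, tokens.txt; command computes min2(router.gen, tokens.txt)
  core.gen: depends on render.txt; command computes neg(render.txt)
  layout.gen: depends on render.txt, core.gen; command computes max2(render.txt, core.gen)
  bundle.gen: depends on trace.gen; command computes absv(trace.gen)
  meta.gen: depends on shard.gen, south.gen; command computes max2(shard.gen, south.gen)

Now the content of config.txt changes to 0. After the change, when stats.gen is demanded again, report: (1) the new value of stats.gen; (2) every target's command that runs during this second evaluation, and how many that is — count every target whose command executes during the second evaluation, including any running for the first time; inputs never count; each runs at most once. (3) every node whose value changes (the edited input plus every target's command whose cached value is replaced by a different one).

First demand of the output computes:
  core.gen = neg(-7) = 7
  router.gen = absv(7) = 7
  trace.gen = min2(7, 8) = 7
  model.gen = absv(7) = 7
  stats.gen = max2(7, 7) = 7

After the edit, cleaning proceeds:
  no node depends on config.txt at all; the second demand re-runs nothing.

Note the shortcut — nothing in the graph depends on config.txt at all, so no recomputation happens.

Demanding stats.gen again yields 7.
0 target commands run: none.
The nodes whose values change: config.txt.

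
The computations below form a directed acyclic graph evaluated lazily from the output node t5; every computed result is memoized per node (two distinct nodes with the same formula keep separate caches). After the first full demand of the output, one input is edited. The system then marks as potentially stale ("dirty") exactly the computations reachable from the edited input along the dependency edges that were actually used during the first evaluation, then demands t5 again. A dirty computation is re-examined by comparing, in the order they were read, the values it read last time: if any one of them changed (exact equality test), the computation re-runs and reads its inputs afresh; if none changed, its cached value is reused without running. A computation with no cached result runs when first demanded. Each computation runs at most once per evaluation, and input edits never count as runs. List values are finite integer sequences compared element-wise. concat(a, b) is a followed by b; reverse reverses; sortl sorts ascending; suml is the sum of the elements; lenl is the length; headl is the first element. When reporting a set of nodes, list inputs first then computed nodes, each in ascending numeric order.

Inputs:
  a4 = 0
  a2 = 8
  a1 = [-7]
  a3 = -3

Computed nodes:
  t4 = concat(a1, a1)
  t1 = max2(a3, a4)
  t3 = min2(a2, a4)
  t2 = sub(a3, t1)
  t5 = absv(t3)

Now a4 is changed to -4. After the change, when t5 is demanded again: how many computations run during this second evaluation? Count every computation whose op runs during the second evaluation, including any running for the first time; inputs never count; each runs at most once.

2 computations run: t3, t5.

First demand of the output computes:
  t3 = min2(8, 0) = 0
  t5 = absv(0) = 0

After the edit, cleaning proceeds:
  t3: a read changed (a4 0->-4) — executes, giving -4.
  t5: a read changed (t3 0->-4) — executes, giving 4.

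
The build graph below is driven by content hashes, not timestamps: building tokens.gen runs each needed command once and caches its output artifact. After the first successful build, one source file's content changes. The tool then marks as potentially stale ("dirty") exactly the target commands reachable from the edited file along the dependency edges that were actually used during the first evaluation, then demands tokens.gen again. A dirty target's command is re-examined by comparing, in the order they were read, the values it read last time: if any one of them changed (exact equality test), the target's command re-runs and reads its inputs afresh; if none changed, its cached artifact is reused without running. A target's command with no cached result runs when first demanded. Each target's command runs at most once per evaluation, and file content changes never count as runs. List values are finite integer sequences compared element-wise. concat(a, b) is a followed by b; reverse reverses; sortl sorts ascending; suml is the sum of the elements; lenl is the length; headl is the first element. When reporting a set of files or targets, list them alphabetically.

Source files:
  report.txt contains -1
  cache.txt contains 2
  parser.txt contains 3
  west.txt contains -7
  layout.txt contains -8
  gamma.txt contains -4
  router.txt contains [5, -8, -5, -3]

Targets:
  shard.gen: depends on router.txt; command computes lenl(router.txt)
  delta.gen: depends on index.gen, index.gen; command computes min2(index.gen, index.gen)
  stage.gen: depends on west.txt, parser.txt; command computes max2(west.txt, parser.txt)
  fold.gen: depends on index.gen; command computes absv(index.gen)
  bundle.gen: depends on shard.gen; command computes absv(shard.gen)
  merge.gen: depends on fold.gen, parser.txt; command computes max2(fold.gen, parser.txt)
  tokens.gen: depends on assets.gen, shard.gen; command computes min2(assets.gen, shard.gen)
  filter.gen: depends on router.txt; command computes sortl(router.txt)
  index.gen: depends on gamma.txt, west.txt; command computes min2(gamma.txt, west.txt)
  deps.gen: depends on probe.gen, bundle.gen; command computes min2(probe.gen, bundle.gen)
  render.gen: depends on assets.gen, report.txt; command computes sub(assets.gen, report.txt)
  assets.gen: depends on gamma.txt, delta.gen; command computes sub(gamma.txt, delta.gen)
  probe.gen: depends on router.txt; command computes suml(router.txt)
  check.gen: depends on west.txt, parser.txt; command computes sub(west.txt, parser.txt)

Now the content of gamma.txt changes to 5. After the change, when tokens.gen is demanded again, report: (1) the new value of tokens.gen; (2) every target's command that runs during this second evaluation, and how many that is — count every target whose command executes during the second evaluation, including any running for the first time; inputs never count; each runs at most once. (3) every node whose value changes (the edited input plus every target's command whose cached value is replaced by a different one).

tokens.gen now evaluates to 4.
Run set: assets.gen, index.gen, tokens.gen (3 run).
Changed values: assets.gen, gamma.txt, tokens.gen.
The important point: at delta.gen every value read last time is unchanged, so the dirty flag clears without a run.

Initial pass — values computed on the first demand:
  index.gen = min2(-4, -7) = -7
  delta.gen = min2(-7, -7) = -7
  assets.gen = sub(-4, -7) = 3
  shard.gen = lenl([5, -8, -5, -3]) = 4
  tokens.gen = min2(3, 4) = 3

Second demand — change propagation:
  index.gen: re-runs because gamma.txt -4->5; new result -7 (unchanged).
  delta.gen: re-examined; everything it read last time is the same (index.gen unchanged, index.gen unchanged) — cache -7 kept, no run.
  assets.gen: re-runs because gamma.txt -4->5; new result 12.
  tokens.gen: re-runs because assets.gen 3->12; new result 4.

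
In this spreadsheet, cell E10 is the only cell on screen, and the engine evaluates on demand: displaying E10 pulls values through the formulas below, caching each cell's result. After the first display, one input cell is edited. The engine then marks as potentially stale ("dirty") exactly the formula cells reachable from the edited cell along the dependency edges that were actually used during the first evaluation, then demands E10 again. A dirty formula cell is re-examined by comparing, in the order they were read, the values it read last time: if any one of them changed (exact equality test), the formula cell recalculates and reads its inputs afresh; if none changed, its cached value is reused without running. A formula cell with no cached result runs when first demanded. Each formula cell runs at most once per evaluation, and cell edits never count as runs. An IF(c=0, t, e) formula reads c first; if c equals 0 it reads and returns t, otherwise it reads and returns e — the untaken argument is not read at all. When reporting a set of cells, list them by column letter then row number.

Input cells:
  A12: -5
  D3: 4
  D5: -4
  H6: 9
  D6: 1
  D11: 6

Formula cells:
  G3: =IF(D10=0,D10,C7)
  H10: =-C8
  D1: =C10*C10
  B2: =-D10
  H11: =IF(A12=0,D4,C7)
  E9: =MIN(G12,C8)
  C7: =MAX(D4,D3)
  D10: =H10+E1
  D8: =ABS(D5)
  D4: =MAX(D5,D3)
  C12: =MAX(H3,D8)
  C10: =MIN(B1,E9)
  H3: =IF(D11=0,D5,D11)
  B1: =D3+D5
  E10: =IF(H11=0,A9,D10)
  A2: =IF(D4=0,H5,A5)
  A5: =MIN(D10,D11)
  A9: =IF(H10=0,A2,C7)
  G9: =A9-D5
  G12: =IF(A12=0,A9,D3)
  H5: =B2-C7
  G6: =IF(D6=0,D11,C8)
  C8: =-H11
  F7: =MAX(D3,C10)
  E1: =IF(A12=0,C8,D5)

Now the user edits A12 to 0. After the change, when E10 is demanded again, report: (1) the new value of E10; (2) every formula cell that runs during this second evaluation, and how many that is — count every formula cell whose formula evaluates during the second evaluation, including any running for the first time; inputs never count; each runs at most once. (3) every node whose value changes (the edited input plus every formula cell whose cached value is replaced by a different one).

E10 now evaluates to 0.
Run set: E1, H11 (2 run).
Changed values: A12.
The important point: at C8 every value read last time is unchanged, so the dirty flag clears without a run.

Initial pass — values computed on the first demand:
  D4 = MAX(-4, 4) = 4
  C7 = MAX(4, 4) = 4
  H11 = IF(A12=0: A12=-5 -> else branch C7) = 4
  C8 = -(4) = -4
  E1 = IF(A12=0: A12=-5 -> else branch D5) = -4
  H10 = -(-4) = 4
  D10 = 4 + -4 = 0
  E10 = IF(H11=0: H11=4 -> else branch D10) = 0

Second demand — change propagation:
  H11: re-runs because A12 -5->0; new result 4 (unchanged).
  C8: re-examined; everything it read last time is the same (H11 unchanged) — cache -4 kept, no run.
  E1: re-runs because A12 -5->0; new result -4 (unchanged).
  H10: re-examined; everything it read last time is the same (C8 unchanged) — cache 4 kept, no run.
  D10: re-examined; everything it read last time is the same (H10 unchanged, E1 unchanged) — cache 0 kept, no run.
  E10: re-examined; everything it read last time is the same (H11 unchanged, D10 unchanged) — cache 0 kept, no run.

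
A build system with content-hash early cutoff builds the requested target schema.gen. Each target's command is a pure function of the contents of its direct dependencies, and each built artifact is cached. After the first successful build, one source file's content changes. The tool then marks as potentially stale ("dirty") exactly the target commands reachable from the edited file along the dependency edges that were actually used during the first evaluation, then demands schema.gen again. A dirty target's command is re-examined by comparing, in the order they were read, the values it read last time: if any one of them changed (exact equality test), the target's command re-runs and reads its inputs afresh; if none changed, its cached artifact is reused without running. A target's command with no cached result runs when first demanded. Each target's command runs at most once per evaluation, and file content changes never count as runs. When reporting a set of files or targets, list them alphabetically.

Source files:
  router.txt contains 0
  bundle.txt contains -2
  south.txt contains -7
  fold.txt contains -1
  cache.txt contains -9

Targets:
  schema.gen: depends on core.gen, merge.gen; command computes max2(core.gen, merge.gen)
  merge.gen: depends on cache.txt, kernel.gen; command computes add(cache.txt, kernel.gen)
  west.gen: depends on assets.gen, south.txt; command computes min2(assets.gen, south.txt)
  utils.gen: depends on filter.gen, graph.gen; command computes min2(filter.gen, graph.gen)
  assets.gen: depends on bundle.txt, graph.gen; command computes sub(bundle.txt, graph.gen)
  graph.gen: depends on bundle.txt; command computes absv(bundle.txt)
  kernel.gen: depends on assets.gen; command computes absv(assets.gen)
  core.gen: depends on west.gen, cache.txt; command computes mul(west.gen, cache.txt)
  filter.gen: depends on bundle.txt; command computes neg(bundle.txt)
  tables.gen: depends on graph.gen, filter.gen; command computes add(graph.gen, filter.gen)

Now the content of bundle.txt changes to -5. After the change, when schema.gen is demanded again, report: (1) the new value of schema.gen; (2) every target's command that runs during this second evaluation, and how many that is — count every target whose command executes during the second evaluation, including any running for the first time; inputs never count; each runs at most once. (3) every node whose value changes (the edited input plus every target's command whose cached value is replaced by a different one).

New value of schema.gen: 90.
Target commands that run: assets.gen, core.gen, graph.gen, kernel.gen, merge.gen, schema.gen, west.gen — 7 in total.
Values that change: assets.gen, bundle.txt, core.gen, graph.gen, kernel.gen, merge.gen, schema.gen, west.gen.

First evaluation (everything demanded from the output):
  graph.gen = absv(-2) = 2
  assets.gen = sub(-2, 2) = -4
  kernel.gen = absv(-4) = 4
  merge.gen = add(-9, 4) = -5
  west.gen = min2(-4, -7) = -7
  core.gen = mul(-7, -9) = 63
  schema.gen = max2(63, -5) = 63

Propagation after the edit:
  graph.gen: runs — bundle.txt -2->-5; result 5.
  assets.gen: runs — bundle.txt -2->-5; graph.gen 2->5; result -10.
  kernel.gen: runs — assets.gen -4->-10; result 10.
  merge.gen: runs — kernel.gen 4->10; result 1.
  west.gen: runs — assets.gen -4->-10; result -10.
  core.gen: runs — west.gen -7->-10; result 90.
  schema.gen: runs — core.gen 63->90; merge.gen -5->1; result 90.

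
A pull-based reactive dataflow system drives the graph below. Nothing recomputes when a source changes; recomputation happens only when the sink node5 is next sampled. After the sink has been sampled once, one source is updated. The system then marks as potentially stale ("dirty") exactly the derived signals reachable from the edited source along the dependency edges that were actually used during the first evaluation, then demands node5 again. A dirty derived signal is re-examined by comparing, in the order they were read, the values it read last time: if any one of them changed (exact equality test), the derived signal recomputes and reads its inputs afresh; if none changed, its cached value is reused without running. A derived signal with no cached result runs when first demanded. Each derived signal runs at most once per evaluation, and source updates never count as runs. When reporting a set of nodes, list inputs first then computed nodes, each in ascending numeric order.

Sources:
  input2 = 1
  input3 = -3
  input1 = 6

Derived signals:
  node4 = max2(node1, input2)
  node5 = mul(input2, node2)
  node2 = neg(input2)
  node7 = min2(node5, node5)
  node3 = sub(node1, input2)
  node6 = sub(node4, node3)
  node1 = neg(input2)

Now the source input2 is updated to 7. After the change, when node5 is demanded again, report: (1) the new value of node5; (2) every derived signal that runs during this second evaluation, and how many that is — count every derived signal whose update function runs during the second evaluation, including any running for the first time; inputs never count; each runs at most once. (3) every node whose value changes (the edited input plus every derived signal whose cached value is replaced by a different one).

First evaluation (everything demanded from the output):
  node2 = neg(1) = -1
  node5 = mul(1, -1) = -1

Propagation after the edit:
  node2: runs — input2 1->7; result -7.
  node5: runs — input2 1->7; node2 -1->-7; result -49.

New value of node5: -49.
Derived signals that run: node2, node5 — 2 in total.
Values that change: input2, node2, node5.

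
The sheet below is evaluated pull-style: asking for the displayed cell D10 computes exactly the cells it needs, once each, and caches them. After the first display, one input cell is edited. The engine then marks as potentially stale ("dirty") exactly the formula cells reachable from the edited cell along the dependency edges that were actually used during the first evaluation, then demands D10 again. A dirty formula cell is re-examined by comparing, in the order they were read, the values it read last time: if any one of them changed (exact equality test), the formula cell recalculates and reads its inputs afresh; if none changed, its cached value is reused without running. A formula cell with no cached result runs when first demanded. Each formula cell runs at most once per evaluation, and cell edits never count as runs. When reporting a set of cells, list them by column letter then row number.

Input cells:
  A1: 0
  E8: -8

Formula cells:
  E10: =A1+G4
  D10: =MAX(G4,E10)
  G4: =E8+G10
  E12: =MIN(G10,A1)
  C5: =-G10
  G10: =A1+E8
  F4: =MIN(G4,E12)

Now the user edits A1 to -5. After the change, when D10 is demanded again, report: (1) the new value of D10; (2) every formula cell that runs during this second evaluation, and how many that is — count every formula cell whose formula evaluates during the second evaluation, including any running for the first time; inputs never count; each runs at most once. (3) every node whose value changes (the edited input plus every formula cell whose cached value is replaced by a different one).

First demand of the output computes:
  G10 = 0 + -8 = -8
  G4 = -8 + -8 = -16
  E10 = 0 + -16 = -16
  D10 = MAX(-16, -16) = -16

After the edit, cleaning proceeds:
  G10: a read changed (A1 0->-5) — executes, giving -13.
  G4: a read changed (G10 -8->-13) — executes, giving -21.
  E10: a read changed (A1 0->-5; G4 -16->-21) — executes, giving -26.
  D10: a read changed (G4 -16->-21; E10 -16->-26) — executes, giving -21.

Demanding D10 again yields -21.
4 formula cells run: D10, E10, G4, G10.
The nodes whose values change: A1, D10, E10, G4, G10.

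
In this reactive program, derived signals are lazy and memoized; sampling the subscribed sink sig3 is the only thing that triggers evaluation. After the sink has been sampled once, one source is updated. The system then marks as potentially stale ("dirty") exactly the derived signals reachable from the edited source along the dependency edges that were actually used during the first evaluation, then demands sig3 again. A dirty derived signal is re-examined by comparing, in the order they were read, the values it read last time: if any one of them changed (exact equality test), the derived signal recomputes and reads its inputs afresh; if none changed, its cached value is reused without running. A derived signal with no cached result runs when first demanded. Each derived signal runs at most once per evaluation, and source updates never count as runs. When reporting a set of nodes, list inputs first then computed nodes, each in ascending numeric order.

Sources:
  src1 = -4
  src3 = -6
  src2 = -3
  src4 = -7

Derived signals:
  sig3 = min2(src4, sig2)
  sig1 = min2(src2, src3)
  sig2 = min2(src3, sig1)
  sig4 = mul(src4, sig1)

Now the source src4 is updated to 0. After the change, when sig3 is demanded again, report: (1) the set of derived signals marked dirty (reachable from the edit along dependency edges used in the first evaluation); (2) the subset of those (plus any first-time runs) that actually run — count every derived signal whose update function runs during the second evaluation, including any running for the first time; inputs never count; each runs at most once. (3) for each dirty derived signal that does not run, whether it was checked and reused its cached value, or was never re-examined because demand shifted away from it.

First demand of the output computes:
  sig1 = min2(-3, -6) = -6
  sig2 = min2(-6, -6) = -6
  sig3 = min2(-7, -6) = -7

After the edit, cleaning proceeds:
  sig3: a read changed (src4 -7->0) — executes, giving -6.

The edit dirties: sig3.
1 derived signals run: sig3.
No dirty derived signal escaped a run.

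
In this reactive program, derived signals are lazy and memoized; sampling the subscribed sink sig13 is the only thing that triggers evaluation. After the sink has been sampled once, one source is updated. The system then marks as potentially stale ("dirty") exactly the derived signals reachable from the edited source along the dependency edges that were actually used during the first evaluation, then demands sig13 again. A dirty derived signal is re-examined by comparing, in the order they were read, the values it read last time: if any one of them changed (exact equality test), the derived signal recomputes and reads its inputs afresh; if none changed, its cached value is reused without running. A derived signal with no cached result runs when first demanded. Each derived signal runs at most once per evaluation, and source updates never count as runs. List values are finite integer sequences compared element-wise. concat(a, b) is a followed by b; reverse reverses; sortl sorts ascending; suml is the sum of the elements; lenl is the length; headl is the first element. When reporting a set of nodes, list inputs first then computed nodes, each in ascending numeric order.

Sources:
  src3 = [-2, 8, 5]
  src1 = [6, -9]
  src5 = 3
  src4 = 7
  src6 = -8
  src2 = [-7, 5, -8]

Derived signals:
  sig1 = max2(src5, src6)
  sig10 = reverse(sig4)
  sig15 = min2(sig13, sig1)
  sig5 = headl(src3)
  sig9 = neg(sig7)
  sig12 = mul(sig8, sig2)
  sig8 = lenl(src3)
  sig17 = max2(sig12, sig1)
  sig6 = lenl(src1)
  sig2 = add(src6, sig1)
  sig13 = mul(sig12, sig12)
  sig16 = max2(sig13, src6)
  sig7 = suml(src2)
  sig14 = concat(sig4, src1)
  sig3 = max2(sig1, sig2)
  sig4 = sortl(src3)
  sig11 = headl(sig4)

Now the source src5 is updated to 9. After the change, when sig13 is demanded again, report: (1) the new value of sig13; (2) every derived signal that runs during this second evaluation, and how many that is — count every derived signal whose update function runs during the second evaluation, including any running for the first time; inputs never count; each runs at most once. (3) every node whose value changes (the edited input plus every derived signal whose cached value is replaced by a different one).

Demanding sig13 again yields 9.
4 derived signals run: sig1, sig2, sig12, sig13.
The nodes whose values change: src5, sig1, sig2, sig12, sig13.

First demand of the output computes:
  sig1 = max2(3, -8) = 3
  sig2 = add(-8, 3) = -5
  sig8 = lenl([-2, 8, 5]) = 3
  sig12 = mul(3, -5) = -15
  sig13 = mul(-15, -15) = 225

After the edit, cleaning proceeds:
  sig1: a read changed (src5 3->9) — executes, giving 9.
  sig2: a read changed (sig1 3->9) — executes, giving 1.
  sig12: a read changed (sig2 -5->1) — executes, giving 3.
  sig13: a read changed (sig12 -15->3; sig12 -15->3) — executes, giving 9.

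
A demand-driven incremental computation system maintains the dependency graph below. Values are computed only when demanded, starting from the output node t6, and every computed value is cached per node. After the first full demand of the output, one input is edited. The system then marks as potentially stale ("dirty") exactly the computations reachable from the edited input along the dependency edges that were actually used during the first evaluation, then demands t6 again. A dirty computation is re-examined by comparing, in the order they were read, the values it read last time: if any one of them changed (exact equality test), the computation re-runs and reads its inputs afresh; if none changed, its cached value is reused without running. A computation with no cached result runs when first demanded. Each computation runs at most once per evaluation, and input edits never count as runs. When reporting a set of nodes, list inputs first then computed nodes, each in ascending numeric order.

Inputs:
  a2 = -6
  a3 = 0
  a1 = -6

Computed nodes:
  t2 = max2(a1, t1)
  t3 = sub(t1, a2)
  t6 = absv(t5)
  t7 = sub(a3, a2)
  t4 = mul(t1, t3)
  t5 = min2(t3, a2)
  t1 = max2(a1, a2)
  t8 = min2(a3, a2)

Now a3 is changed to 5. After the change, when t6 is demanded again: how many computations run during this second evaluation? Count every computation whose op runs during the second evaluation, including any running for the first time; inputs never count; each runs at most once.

Computations that run: none — 0 in total.
Key observation: a3 is never demanded by the output, so the edit triggers no recomputation at all.

First evaluation (everything demanded from the output):
  t1 = max2(-6, -6) = -6
  t3 = sub(-6, -6) = 0
  t5 = min2(0, -6) = -6
  t6 = absv(-6) = 6

Propagation after the edit:
  a3 feeds no computation that the output demands — nothing is marked dirty and nothing runs.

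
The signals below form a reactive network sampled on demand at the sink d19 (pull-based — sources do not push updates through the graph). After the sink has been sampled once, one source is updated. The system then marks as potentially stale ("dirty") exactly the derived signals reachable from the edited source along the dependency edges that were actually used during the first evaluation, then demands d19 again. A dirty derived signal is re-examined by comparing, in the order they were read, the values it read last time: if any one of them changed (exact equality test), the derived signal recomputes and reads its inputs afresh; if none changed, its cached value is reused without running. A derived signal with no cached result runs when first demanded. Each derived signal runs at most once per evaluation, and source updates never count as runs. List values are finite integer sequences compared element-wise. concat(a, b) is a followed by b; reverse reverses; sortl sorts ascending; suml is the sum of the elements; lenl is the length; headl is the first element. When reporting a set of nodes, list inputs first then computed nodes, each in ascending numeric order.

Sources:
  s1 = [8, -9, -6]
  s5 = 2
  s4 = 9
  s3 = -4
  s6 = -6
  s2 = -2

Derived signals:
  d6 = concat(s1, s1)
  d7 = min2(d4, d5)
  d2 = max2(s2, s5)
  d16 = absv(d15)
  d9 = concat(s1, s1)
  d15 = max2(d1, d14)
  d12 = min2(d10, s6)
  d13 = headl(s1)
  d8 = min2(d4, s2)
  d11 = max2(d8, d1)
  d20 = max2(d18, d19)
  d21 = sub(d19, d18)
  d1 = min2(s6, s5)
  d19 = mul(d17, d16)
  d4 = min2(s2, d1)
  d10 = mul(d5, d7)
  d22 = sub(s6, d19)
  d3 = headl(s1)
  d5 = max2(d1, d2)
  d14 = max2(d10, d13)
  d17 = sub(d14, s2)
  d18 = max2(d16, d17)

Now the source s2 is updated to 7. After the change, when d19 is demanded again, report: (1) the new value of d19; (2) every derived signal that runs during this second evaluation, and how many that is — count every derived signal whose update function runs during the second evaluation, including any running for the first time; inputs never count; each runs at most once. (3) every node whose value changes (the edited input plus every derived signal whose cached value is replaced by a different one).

d19 now evaluates to 8.
Run set: d2, d4, d5, d7, d10, d14, d17, d19 (8 run).
Changed values: s2, d2, d5, d10, d17, d19.
The important point: at d15 every value read last time is unchanged, so the dirty flag clears without a run.

Initial pass — values computed on the first demand:
  d1 = min2(-6, 2) = -6
  d2 = max2(-2, 2) = 2
  d4 = min2(-2, -6) = -6
  d5 = max2(-6, 2) = 2
  d7 = min2(-6, 2) = -6
  d10 = mul(2, -6) = -12
  d13 = headl([8, -9, -6]) = 8
  d14 = max2(-12, 8) = 8
  d15 = max2(-6, 8) = 8
  d16 = absv(8) = 8
  d17 = sub(8, -2) = 10
  d19 = mul(10, 8) = 80

Second demand — change propagation:
  d2: re-runs because s2 -2->7; new result 7.
  d4: re-runs because s2 -2->7; new result -6 (unchanged).
  d5: re-runs because d2 2->7; new result 7.
  d7: re-runs because d5 2->7; new result -6 (unchanged).
  d10: re-runs because d5 2->7; new result -42.
  d14: re-runs because d10 -12->-42; new result 8 (unchanged).
  d15: re-examined; everything it read last time is the same (d1 unchanged, d14 unchanged) — cache 8 kept, no run.
  d16: re-examined; everything it read last time is the same (d15 unchanged) — cache 8 kept, no run.
  d17: re-runs because s2 -2->7; new result 1.
  d19: re-runs because d17 10->1; new result 8.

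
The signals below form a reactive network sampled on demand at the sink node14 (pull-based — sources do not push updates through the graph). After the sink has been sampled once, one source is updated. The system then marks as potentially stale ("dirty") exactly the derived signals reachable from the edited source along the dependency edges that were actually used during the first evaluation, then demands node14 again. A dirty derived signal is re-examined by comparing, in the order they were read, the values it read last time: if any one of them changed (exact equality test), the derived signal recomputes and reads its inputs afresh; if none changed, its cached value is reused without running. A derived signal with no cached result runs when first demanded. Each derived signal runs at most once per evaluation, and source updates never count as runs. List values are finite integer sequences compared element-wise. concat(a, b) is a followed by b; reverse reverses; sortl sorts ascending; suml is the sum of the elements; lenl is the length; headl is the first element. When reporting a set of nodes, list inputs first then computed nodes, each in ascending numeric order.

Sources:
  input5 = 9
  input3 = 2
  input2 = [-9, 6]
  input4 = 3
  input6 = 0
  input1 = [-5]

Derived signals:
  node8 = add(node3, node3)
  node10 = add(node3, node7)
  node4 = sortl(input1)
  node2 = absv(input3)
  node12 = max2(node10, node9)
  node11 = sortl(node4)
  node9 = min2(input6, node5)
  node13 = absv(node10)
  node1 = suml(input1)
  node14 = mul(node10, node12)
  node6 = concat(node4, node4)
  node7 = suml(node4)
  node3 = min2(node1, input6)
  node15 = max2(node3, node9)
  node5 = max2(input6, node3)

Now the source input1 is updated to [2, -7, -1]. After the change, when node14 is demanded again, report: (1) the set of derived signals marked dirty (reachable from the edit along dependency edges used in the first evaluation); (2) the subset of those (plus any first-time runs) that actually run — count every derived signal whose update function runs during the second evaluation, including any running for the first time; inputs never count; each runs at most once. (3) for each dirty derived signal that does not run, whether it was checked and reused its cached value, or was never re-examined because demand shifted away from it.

Initial pass — values computed on the first demand:
  node1 = suml([-5]) = -5
  node3 = min2(-5, 0) = -5
  node4 = sortl([-5]) = [-5]
  node5 = max2(0, -5) = 0
  node7 = suml([-5]) = -5
  node9 = min2(0, 0) = 0
  node10 = add(-5, -5) = -10
  node12 = max2(-10, 0) = 0
  node14 = mul(-10, 0) = 0

Second demand — change propagation:
  node1: re-runs because input1 [-5]->[2, -7, -1]; new result -6.
  node3: re-runs because node1 -5->-6; new result -6.
  node4: re-runs because input1 [-5]->[2, -7, -1]; new result [-7, -1, 2].
  node5: re-runs because node3 -5->-6; new result 0 (unchanged).
  node7: re-runs because node4 [-5]->[-7, -1, 2]; new result -6.
  node9: re-examined; everything it read last time is the same (input6 unchanged, node5 unchanged) — cache 0 kept, no run.
  node10: re-runs because node3 -5->-6; node7 -5->-6; new result -12.
  node12: re-runs because node10 -10->-12; new result 0 (unchanged).
  node14: re-runs because node10 -10->-12; new result 0 (unchanged).

The important point: at node9 every value read last time is unchanged, so the dirty flag clears without a run.

Dirty set: node1, node3, node4, node5, node7, node9, node10, node12, node14.
Run set: node1, node3, node4, node5, node7, node10, node12, node14 (8 run).
Re-examined without running (cache reused): node9.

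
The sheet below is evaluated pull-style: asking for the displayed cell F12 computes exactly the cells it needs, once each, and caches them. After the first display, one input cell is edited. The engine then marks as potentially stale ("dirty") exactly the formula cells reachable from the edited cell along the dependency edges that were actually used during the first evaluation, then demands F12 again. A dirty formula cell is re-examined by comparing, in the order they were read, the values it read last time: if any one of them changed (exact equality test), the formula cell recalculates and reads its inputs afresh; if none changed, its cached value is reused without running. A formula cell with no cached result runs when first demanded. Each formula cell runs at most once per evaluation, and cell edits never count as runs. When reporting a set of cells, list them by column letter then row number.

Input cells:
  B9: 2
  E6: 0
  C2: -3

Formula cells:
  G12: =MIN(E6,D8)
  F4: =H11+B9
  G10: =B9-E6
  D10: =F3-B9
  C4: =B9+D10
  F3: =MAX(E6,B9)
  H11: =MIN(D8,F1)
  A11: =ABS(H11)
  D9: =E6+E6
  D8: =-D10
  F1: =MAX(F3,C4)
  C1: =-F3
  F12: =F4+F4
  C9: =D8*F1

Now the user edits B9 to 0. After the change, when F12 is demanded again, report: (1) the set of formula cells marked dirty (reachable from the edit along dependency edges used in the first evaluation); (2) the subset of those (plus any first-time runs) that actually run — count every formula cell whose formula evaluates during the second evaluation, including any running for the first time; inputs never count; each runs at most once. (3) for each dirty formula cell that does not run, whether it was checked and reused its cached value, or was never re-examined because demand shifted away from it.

The edit dirties: C4, D8, D10, F1, F3, F4, F12, H11.
7 formula cells run: C4, D10, F1, F3, F4, F12, H11.
Cache hits after checking: D8.
Note where the cutoff bites: D8 is checked, finds nothing changed, and keeps its cache.

First demand of the output computes:
  F3 = MAX(0, 2) = 2
  D10 = 2 - 2 = 0
  C4 = 2 + 0 = 2
  D8 = -(0) = 0
  F1 = MAX(2, 2) = 2
  H11 = MIN(0, 2) = 0
  F4 = 0 + 2 = 2
  F12 = 2 + 2 = 4

After the edit, cleaning proceeds:
  F3: a read changed (B9 2->0) — executes, giving 0.
  D10: a read changed (F3 2->0; B9 2->0) — executes, giving 0 — identical to its old value.
  C4: a read changed (B9 2->0) — executes, giving 0.
  D8: dirty, but its reads are unchanged (D10 unchanged); cached 0 stands.
  F1: a read changed (F3 2->0; C4 2->0) — executes, giving 0.
  H11: a read changed (F1 2->0) — executes, giving 0 — identical to its old value.
  F4: a read changed (B9 2->0) — executes, giving 0.
  F12: a read changed (F4 2->0; F4 2->0) — executes, giving 0.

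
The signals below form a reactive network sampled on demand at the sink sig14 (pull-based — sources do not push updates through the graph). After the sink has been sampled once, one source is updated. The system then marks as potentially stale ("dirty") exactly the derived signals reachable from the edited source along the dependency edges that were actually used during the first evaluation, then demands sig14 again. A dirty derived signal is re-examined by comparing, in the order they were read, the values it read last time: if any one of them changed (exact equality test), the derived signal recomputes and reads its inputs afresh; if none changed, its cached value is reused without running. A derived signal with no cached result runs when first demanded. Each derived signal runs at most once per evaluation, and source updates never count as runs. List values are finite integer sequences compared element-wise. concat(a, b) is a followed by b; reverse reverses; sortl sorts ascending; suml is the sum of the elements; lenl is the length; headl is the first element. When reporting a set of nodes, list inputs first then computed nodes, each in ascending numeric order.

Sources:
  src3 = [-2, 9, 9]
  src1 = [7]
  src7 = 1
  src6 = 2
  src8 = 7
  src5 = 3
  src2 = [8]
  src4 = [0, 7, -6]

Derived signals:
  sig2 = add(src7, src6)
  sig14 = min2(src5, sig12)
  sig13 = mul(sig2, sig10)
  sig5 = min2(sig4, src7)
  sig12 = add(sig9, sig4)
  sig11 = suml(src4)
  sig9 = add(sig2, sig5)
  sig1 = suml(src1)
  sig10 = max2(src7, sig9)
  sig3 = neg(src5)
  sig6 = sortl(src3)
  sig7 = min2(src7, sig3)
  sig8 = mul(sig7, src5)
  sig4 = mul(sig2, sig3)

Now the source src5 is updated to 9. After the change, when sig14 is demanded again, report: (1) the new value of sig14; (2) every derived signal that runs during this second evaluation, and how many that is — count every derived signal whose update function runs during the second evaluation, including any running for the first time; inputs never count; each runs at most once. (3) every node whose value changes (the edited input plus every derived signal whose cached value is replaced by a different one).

sig14 now evaluates to -51.
Run set: sig3, sig4, sig5, sig9, sig12, sig14 (6 run).
Changed values: src5, sig3, sig4, sig5, sig9, sig12, sig14.

Initial pass — values computed on the first demand:
  sig2 = add(1, 2) = 3
  sig3 = neg(3) = -3
  sig4 = mul(3, -3) = -9
  sig5 = min2(-9, 1) = -9
  sig9 = add(3, -9) = -6
  sig12 = add(-6, -9) = -15
  sig14 = min2(3, -15) = -15

Second demand — change propagation:
  sig3: re-runs because src5 3->9; new result -9.
  sig4: re-runs because sig3 -3->-9; new result -27.
  sig5: re-runs because sig4 -9->-27; new result -27.
  sig9: re-runs because sig5 -9->-27; new result -24.
  sig12: re-runs because sig9 -6->-24; sig4 -9->-27; new result -51.
  sig14: re-runs because src5 3->9; sig12 -15->-51; new result -51.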